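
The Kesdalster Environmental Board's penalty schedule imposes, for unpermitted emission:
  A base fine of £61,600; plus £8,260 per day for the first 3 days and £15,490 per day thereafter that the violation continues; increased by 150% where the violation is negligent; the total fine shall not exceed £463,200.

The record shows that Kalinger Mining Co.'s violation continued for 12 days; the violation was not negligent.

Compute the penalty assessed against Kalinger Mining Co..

£225,790

First 3 days: 3 × £8,260 = £24,780
Remaining days: (12 − 3) × £15,490 = £139,410
Per-day component: £24,780 + £139,410 = £164,190
Base plus per-day: £61,600 + £164,190 = £225,790
The violation was not negligent: no 150% increase.
Cap at £463,200: £225,790 is within the cap, no reduction.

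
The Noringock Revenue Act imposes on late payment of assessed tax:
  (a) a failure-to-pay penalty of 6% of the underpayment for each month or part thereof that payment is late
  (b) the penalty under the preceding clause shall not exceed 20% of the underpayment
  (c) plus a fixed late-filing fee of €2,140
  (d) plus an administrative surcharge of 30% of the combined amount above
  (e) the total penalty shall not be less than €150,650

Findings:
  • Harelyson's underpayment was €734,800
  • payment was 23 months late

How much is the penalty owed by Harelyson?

Accrued rate: 6% × 23 = 138%, capped at 20% → 20%
Failure-to-pay penalty: 20% of €734,800 = €146,960
Penalty before surcharge: €146,960 + €2,140 = €149,100
Administrative surcharge: 30% of €149,100 = €44,730
Total penalty: €149,100 + €44,730 = €193,830
Minimum €150,650: €193,830 meets the minimum, no increase.

€193,830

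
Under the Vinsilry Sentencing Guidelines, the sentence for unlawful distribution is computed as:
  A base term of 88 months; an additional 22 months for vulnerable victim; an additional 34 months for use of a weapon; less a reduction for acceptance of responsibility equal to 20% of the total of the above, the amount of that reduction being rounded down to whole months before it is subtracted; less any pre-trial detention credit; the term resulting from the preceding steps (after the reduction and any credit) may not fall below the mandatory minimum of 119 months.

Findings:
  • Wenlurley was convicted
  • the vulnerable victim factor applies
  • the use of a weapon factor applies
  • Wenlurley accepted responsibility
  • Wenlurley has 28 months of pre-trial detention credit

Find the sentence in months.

119 months

Vulnerable victim enhancement: +22 months
Use of a weapon enhancement: +34 months
Adjusted term: 88 months + 22 months + 34 months = 144 months
Acceptance of responsibility reduction: 20% of 144 months = 28 months (rounded down)
After reduction: 144 − 28 = 116 months
Less pre-trial detention credit: 116 months − 28 months = 88 months
Minimum 119 months: 88 months is below the minimum → 119 months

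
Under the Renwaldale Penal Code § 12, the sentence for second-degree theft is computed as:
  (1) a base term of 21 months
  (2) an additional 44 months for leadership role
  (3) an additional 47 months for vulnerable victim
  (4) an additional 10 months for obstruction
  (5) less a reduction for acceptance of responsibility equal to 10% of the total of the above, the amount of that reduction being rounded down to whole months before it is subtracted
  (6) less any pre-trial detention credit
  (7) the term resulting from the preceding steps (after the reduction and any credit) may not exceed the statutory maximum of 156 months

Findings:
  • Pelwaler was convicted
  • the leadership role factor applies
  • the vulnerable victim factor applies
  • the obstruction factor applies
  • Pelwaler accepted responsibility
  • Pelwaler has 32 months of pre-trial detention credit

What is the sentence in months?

78 months

Leadership role enhancement: +44 months
Vulnerable victim enhancement: +47 months
Obstruction enhancement: +10 months
Adjusted term: 21 months + 44 months + 47 months + 10 months = 122 months
Acceptance of responsibility reduction: 10% of 122 months = 12 months (rounded down)
After reduction: 122 − 12 = 110 months
Less pre-trial detention credit: 110 months − 32 months = 78 months
Cap at 156 months: 78 months is within the cap, no reduction.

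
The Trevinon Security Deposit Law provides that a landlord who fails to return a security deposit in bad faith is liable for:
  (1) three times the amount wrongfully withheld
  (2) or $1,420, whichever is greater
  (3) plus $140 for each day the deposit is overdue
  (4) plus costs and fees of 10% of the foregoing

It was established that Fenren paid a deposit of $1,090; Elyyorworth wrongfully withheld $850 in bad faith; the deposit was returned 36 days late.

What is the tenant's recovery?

Trebled: 3 × $850 = $2,550
Minimum $1,420: $2,550 meets the minimum, no increase.
Late-return penalty: 36 × $140 = $5,040
Damages plus late penalty: $2,550 + $5,040 = $7,590
Costs and fees: 10% of $7,590 = $759
Total recovery: $7,590 + $759 = $8,349

$8,349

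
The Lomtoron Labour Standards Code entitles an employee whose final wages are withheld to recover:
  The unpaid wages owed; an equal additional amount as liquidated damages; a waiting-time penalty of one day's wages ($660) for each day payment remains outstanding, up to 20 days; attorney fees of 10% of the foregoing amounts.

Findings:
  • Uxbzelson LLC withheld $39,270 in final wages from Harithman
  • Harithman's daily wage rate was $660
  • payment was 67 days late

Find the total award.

$100,914

Liquidated damages (equal amount): $39,270
Penalty days: min(67, 20) = 20
Waiting-time penalty: 20 × $660 = $13,200
Subtotal: $39,270 + $39,270 + $13,200 = $91,740
Attorney fees: 10% of $91,740 = $9,174
Total award: $91,740 + $9,174 = $100,914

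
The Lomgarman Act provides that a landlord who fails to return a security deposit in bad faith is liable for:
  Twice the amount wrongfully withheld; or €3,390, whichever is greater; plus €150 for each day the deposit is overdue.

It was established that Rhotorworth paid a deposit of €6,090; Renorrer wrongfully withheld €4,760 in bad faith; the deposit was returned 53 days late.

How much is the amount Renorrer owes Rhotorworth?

Recovery: €17,470

Doubled: 2 × €4,760 = €9,520
Minimum €3,390: €9,520 meets the minimum, no increase.
Late-return penalty: 53 × €150 = €7,950
Damages plus late penalty: €9,520 + €7,950 = €17,470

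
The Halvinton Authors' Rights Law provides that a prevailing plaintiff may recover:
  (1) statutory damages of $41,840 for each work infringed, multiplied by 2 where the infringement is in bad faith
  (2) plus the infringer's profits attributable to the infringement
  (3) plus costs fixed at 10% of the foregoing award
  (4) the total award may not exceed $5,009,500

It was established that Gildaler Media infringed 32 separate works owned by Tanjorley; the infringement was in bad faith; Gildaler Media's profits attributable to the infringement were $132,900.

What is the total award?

Statutory damages: 32 × $41,840 = $1,338,880
Doubled: 2 × $1,338,880 = $2,677,760
Combined award: $2,677,760 + $132,900 = $2,810,660
Costs: 10% of $2,810,660 = $281,066
Award plus costs: $2,810,660 + $281,066 = $3,091,726
Cap at $5,009,500: $3,091,726 is within the cap, no reduction.

$3,091,726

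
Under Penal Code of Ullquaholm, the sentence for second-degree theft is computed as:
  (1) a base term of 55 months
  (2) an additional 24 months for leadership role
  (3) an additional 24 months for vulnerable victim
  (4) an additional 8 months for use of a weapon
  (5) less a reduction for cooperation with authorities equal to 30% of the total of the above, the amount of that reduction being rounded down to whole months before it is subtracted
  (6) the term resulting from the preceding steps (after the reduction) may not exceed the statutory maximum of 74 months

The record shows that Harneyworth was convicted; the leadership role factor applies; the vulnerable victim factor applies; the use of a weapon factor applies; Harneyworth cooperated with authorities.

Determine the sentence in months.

74 months

Leadership role enhancement: +24 months
Vulnerable victim enhancement: +24 months
Use of a weapon enhancement: +8 months
Adjusted term: 55 months + 24 months + 24 months + 8 months = 111 months
Cooperation with authorities reduction: 30% of 111 months = 33 months (rounded down)
After reduction: 111 − 33 = 78 months
Cap at 74 months: 78 months exceeds the cap → 74 months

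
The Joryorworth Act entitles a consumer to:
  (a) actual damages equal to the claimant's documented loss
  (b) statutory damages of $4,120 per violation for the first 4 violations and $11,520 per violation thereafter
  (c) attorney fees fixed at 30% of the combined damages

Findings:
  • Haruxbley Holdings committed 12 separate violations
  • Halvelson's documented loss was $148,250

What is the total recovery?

First 4 violations: 4 × $4,120 = $16,480
Remaining violations: (12 − 4) × $11,520 = $92,160
Statutory damages: $16,480 + $92,160 = $108,640
Combined damages: $148,250 + $108,640 = $256,890
Attorney fees: 30% of $256,890 = $77,067
Total recovery: $256,890 + $77,067 = $333,957

$333,957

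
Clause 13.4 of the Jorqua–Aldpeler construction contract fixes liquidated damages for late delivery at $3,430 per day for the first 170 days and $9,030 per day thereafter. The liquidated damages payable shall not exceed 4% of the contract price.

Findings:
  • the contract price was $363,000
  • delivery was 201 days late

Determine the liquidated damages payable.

$14,520

First 170 days: 170 × $3,430 = $583,100
Remaining days: (201 − 170) × $9,030 = $279,930
Accrued per-day damages: $583,100 + $279,930 = $863,030
Cap: 4% of $363,000 = $14,520
Cap at $14,520: $863,030 exceeds the cap → $14,520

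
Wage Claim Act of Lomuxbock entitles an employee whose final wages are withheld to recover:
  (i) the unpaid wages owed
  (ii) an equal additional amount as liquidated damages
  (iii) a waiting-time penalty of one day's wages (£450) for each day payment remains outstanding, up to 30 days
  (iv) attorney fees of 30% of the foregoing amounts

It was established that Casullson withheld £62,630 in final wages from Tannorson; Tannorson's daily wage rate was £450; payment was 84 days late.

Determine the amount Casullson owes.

£180,388

Liquidated damages (equal amount): £62,630
Penalty days: min(84, 30) = 30
Waiting-time penalty: 30 × £450 = £13,500
Subtotal: £62,630 + £62,630 + £13,500 = £138,760
Attorney fees: 30% of £138,760 = £41,628
Total award: £138,760 + £41,628 = £180,388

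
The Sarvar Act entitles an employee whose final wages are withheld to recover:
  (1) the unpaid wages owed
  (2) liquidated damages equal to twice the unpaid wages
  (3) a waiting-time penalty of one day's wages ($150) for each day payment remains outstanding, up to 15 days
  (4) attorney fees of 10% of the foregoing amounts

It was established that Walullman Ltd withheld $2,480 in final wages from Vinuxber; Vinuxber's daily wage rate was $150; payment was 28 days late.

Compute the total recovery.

Doubled: 2 × $2,480 = $4,960
Penalty days: min(28, 15) = 15
Waiting-time penalty: 15 × $150 = $2,250
Subtotal: $2,480 + $4,960 + $2,250 = $9,690
Attorney fees: 10% of $9,690 = $969
Total award: $9,690 + $969 = $10,659

$10,659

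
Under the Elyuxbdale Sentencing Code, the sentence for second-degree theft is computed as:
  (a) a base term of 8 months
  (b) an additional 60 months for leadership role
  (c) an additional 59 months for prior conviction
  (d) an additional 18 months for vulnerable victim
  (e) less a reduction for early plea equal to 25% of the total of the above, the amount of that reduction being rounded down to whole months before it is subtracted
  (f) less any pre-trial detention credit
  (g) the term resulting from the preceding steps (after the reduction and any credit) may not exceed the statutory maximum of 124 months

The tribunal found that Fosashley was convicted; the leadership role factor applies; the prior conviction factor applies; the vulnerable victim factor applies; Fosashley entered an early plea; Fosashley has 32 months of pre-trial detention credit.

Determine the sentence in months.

Sentence: 77 months

Leadership role enhancement: +60 months
Prior conviction enhancement: +59 months
Vulnerable victim enhancement: +18 months
Adjusted term: 8 months + 60 months + 59 months + 18 months = 145 months
Early plea reduction: 25% of 145 months = 36 months (rounded down)
After reduction: 145 − 36 = 109 months
Less pre-trial detention credit: 109 months − 32 months = 77 months
Cap at 124 months: 77 months is within the cap, no reduction.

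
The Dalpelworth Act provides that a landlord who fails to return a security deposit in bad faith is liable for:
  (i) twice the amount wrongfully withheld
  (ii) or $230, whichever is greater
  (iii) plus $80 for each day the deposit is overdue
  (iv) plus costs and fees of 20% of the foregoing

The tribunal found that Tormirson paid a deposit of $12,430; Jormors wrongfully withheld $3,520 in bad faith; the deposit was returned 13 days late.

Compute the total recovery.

Doubled: 2 × $3,520 = $7,040
Minimum $230: $7,040 meets the minimum, no increase.
Late-return penalty: 13 × $80 = $1,040
Damages plus late penalty: $7,040 + $1,040 = $8,080
Costs and fees: 20% of $8,080 = $1,616
Total recovery: $8,080 + $1,616 = $9,696

Recovery: $9,696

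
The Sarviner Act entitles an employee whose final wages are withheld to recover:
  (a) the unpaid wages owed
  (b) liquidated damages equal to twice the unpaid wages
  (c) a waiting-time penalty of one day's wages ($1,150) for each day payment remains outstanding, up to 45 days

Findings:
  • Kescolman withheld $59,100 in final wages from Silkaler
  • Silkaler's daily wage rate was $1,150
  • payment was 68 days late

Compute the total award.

Doubled: 2 × $59,100 = $118,200
Penalty days: min(68, 45) = 45
Waiting-time penalty: 45 × $1,150 = $51,750
Total award: $59,100 + $118,200 + $51,750 = $229,050

Total award: $229,050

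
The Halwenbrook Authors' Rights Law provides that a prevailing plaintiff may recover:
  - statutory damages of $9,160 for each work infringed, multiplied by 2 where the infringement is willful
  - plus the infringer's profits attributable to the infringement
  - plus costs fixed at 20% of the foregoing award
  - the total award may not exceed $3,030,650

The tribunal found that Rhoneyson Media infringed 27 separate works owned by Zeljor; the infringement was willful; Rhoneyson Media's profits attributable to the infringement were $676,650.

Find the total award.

Statutory damages: 27 × $9,160 = $247,320
Doubled: 2 × $247,320 = $494,640
Combined award: $494,640 + $676,650 = $1,171,290
Costs: 20% of $1,171,290 = $234,258
Award plus costs: $1,171,290 + $234,258 = $1,405,548
Cap at $3,030,650: $1,405,548 is within the cap, no reduction.

$1,405,548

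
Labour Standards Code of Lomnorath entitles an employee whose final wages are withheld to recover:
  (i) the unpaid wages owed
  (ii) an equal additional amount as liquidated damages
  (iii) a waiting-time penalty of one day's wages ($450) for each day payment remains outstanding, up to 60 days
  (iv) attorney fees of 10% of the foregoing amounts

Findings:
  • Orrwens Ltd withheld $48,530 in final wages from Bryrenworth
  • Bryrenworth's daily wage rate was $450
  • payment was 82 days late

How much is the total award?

$136,466

Liquidated damages (equal amount): $48,530
Penalty days: min(82, 60) = 60
Waiting-time penalty: 60 × $450 = $27,000
Subtotal: $48,530 + $48,530 + $27,000 = $124,060
Attorney fees: 10% of $124,060 = $12,406
Total award: $124,060 + $12,406 = $136,466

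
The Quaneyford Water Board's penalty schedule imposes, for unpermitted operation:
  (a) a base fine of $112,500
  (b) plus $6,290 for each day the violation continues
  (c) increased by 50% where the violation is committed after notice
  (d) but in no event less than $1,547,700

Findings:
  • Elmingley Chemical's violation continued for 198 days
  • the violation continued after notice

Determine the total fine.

Per-day component: 198 × $6,290 = $1,245,420
Base plus per-day: $112,500 + $1,245,420 = $1,357,920
Enhancement: 50% of $1,357,920 = $678,960
Enhanced fine: $1,357,920 + $678,960 = $2,036,880
Minimum $1,547,700: $2,036,880 meets the minimum, no increase.

$2,036,880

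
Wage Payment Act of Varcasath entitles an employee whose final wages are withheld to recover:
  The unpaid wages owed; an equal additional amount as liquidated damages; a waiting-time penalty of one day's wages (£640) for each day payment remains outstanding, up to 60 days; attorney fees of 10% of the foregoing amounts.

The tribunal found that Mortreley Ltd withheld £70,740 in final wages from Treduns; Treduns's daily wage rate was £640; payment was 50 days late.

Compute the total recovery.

Liquidated damages (equal amount): £70,740
Penalty days: min(50, 60) = 50
Waiting-time penalty: 50 × £640 = £32,000
Subtotal: £70,740 + £70,740 + £32,000 = £173,480
Attorney fees: 10% of £173,480 = £17,348
Total award: £173,480 + £17,348 = £190,828

£190,828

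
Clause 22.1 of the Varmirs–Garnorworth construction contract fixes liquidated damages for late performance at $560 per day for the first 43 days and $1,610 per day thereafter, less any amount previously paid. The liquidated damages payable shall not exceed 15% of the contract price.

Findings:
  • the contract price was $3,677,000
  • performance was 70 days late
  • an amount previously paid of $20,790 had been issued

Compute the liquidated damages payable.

First 43 days: 43 × $560 = $24,080
Remaining days: (70 − 43) × $1,610 = $43,470
Accrued per-day damages: $24,080 + $43,470 = $67,550
Less amount previously paid: $67,550 − $20,790 = $46,760
Cap: 15% of $3,677,000 = $551,550
Cap at $551,550: $46,760 is within the cap, no reduction.

Liquidated damages: $46,760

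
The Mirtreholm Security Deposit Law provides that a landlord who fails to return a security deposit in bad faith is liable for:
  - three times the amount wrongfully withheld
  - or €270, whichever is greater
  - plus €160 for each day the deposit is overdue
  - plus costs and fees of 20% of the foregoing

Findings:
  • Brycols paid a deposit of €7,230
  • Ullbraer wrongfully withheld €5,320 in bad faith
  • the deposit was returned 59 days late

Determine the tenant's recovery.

€30,480

Trebled: 3 × €5,320 = €15,960
Minimum €270: €15,960 meets the minimum, no increase.
Late-return penalty: 59 × €160 = €9,440
Damages plus late penalty: €15,960 + €9,440 = €25,400
Costs and fees: 20% of €25,400 = €5,080
Total recovery: €25,400 + €5,080 = €30,480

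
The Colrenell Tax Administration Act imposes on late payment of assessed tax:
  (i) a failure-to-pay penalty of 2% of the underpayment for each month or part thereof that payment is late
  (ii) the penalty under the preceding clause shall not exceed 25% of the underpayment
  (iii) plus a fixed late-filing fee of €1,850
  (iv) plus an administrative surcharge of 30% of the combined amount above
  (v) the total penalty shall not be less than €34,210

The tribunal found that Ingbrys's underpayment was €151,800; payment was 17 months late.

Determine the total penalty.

€51,740

Accrued rate: 2% × 17 = 34%, capped at 25% → 25%
Failure-to-pay penalty: 25% of €151,800 = €37,950
Penalty before surcharge: €37,950 + €1,850 = €39,800
Administrative surcharge: 30% of €39,800 = €11,940
Total penalty: €39,800 + €11,940 = €51,740
Minimum €34,210: €51,740 meets the minimum, no increase.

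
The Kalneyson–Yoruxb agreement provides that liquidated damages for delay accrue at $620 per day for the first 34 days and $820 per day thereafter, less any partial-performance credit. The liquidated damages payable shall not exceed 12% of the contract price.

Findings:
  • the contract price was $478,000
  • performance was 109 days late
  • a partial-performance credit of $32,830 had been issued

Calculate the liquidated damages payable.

Liquidated damages: $49,750

First 34 days: 34 × $620 = $21,080
Remaining days: (109 − 34) × $820 = $61,500
Accrued per-day damages: $21,080 + $61,500 = $82,580
Less partial-performance credit: $82,580 − $32,830 = $49,750
Cap: 12% of $478,000 = $57,360
Cap at $57,360: $49,750 is within the cap, no reduction.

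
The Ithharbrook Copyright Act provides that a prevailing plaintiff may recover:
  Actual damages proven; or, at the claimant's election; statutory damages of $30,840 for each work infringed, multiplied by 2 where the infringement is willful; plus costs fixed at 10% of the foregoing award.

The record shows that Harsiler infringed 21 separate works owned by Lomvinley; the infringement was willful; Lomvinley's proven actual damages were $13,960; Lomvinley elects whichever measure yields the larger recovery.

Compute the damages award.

$1,424,808

Statutory damages: 21 × $30,840 = $647,640
Doubled: 2 × $647,640 = $1,295,280
Greater of actual damages ($13,960) or enhanced statutory damages ($1,295,280): $1,295,280
Costs: 10% of $1,295,280 = $129,528
Award plus costs: $1,295,280 + $129,528 = $1,424,808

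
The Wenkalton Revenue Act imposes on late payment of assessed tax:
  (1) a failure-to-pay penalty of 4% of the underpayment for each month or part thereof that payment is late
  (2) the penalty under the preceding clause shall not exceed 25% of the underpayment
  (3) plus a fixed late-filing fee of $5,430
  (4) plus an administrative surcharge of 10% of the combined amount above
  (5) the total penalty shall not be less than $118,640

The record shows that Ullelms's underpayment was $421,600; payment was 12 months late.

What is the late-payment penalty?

$121,913

Accrued rate: 4% × 12 = 48%, capped at 25% → 25%
Failure-to-pay penalty: 25% of $421,600 = $105,400
Penalty before surcharge: $105,400 + $5,430 = $110,830
Administrative surcharge: 10% of $110,830 = $11,083
Total penalty: $110,830 + $11,083 = $121,913
Minimum $118,640: $121,913 meets the minimum, no increase.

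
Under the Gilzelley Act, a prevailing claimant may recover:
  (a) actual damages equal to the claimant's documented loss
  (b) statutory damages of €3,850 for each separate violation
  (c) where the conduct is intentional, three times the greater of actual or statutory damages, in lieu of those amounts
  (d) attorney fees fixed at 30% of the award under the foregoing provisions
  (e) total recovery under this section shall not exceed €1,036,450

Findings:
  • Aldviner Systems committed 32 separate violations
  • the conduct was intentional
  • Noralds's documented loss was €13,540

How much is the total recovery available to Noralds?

€480,480

Statutory damages: 32 × €3,850 = €123,200
Greater of actual damages (€13,540) or statutory damages (€123,200): €123,200
Trebled: 3 × €123,200 = €369,600
Attorney fees: 30% of €369,600 = €110,880
Total before cap: €369,600 + €110,880 = €480,480
Cap at €1,036,450: €480,480 is within the cap, no reduction.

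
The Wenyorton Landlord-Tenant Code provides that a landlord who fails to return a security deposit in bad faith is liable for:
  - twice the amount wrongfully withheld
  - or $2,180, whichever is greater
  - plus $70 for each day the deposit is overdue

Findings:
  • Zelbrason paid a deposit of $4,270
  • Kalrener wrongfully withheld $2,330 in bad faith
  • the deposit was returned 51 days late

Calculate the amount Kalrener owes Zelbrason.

$8,230

Doubled: 2 × $2,330 = $4,660
Minimum $2,180: $4,660 meets the minimum, no increase.
Late-return penalty: 51 × $70 = $3,570
Damages plus late penalty: $4,660 + $3,570 = $8,230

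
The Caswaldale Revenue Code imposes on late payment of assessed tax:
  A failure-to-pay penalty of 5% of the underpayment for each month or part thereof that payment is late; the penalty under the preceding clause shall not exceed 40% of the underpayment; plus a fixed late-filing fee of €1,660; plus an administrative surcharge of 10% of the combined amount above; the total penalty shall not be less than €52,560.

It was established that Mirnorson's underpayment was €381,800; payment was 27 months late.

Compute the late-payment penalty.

Accrued rate: 5% × 27 = 135%, capped at 40% → 40%
Failure-to-pay penalty: 40% of €381,800 = €152,720
Penalty before surcharge: €152,720 + €1,660 = €154,380
Administrative surcharge: 10% of €154,380 = €15,438
Total penalty: €154,380 + €15,438 = €169,818
Minimum €52,560: €169,818 meets the minimum, no increase.

€169,818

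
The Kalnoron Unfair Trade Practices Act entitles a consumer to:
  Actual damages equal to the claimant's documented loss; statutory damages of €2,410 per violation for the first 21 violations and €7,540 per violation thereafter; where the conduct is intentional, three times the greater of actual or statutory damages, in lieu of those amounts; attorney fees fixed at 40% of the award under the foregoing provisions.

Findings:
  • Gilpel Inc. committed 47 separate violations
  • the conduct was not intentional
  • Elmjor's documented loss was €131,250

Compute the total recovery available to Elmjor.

€529,060

First 21 violations: 21 × €2,410 = €50,610
Remaining violations: (47 − 21) × €7,540 = €196,040
Statutory damages: €50,610 + €196,040 = €246,650
Conduct not intentional: the in-lieu enhancement does not apply.
Actual plus statutory damages: €131,250 + €246,650 = €377,900
Attorney fees: 40% of €377,900 = €151,160
Total recovery: €377,900 + €151,160 = €529,060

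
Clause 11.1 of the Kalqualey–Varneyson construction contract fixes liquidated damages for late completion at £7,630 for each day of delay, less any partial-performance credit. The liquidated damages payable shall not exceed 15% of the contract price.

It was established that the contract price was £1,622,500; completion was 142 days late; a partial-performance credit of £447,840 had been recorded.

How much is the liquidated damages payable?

Per-day damages: 142 × £7,630 = £1,083,460
Less partial-performance credit: £1,083,460 − £447,840 = £635,620
Cap: 15% of £1,622,500 = £243,375
Cap at £243,375: £635,620 exceeds the cap → £243,375

£243,375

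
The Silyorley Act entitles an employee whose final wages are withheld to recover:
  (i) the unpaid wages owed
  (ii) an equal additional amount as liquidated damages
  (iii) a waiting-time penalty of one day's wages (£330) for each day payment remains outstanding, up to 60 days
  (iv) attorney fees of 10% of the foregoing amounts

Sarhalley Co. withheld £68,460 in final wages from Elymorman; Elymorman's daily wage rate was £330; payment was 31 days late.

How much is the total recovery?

Liquidated damages (equal amount): £68,460
Penalty days: min(31, 60) = 31
Waiting-time penalty: 31 × £330 = £10,230
Subtotal: £68,460 + £68,460 + £10,230 = £147,150
Attorney fees: 10% of £147,150 = £14,715
Total award: £147,150 + £14,715 = £161,865

Total award: £161,865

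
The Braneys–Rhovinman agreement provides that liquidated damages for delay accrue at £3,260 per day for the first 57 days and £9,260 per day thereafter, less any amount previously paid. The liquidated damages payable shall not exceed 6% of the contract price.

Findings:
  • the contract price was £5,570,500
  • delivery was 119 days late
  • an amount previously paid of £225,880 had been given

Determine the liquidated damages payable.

£334,230

First 57 days: 57 × £3,260 = £185,820
Remaining days: (119 − 57) × £9,260 = £574,120
Accrued per-day damages: £185,820 + £574,120 = £759,940
Less amount previously paid: £759,940 − £225,880 = £534,060
Cap: 6% of £5,570,500 = £334,230
Cap at £334,230: £534,060 exceeds the cap → £334,230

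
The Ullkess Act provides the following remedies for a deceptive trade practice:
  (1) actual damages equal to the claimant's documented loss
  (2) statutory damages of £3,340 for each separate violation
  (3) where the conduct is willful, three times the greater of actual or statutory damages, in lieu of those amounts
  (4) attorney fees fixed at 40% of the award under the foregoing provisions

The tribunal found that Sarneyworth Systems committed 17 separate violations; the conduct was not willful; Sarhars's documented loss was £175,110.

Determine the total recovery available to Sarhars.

Statutory damages: 17 × £3,340 = £56,780
Conduct not willful: the in-lieu enhancement does not apply.
Actual plus statutory damages: £175,110 + £56,780 = £231,890
Attorney fees: 40% of £231,890 = £92,756
Total recovery: £231,890 + £92,756 = £324,646

£324,646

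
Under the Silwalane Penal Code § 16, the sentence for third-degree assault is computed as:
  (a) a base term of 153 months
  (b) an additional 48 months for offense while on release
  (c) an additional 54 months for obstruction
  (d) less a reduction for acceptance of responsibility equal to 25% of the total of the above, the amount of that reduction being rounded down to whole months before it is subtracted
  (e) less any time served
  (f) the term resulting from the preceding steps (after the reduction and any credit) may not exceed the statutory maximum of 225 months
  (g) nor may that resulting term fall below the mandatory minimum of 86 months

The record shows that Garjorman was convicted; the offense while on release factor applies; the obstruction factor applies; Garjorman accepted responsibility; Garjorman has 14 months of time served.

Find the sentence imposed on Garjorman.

Sentence: 178 months

Offense while on release enhancement: +48 months
Obstruction enhancement: +54 months
Adjusted term: 153 months + 48 months + 54 months = 255 months
Acceptance of responsibility reduction: 25% of 255 months = 63 months (rounded down)
After reduction: 255 − 63 = 192 months
Less time served: 192 months − 14 months = 178 months
Cap at 225 months: 178 months is within the cap, no reduction.
Minimum 86 months: 178 months meets the minimum, no increase.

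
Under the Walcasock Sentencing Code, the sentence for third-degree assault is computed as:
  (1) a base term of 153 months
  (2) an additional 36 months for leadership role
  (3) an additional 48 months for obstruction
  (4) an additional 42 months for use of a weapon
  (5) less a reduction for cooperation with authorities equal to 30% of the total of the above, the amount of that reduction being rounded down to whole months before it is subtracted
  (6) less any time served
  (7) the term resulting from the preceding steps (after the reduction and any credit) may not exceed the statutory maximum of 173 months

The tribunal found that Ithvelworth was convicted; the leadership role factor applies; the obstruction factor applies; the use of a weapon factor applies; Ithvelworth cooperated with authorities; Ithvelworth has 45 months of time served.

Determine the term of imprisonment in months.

Leadership role enhancement: +36 months
Obstruction enhancement: +48 months
Use of a weapon enhancement: +42 months
Adjusted term: 153 months + 36 months + 48 months + 42 months = 279 months
Cooperation with authorities reduction: 30% of 279 months = 83 months (rounded down)
After reduction: 279 − 83 = 196 months
Less time served: 196 months − 45 months = 151 months
Cap at 173 months: 151 months is within the cap, no reduction.

151 months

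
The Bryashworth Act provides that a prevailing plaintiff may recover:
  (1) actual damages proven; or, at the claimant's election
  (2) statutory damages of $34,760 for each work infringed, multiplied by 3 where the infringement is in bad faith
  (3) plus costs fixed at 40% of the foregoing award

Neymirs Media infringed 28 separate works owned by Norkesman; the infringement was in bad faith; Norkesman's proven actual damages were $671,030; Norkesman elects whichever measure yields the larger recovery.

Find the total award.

Award: $4,087,776

Statutory damages: 28 × $34,760 = $973,280
Trebled: 3 × $973,280 = $2,919,840
Greater of actual damages ($671,030) or enhanced statutory damages ($2,919,840): $2,919,840
Costs: 40% of $2,919,840 = $1,167,936
Award plus costs: $2,919,840 + $1,167,936 = $4,087,776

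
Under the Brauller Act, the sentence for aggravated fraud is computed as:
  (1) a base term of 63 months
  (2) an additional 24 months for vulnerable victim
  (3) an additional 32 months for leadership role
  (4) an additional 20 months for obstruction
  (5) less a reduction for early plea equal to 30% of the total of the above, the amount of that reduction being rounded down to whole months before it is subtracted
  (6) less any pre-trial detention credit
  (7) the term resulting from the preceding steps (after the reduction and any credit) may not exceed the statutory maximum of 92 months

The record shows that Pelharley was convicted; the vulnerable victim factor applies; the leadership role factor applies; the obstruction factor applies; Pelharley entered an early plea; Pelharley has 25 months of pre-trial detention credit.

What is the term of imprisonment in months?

73 months

Vulnerable victim enhancement: +24 months
Leadership role enhancement: +32 months
Obstruction enhancement: +20 months
Adjusted term: 63 months + 24 months + 32 months + 20 months = 139 months
Early plea reduction: 30% of 139 months = 41 months (rounded down)
After reduction: 139 − 41 = 98 months
Less pre-trial detention credit: 98 months − 25 months = 73 months
Cap at 92 months: 73 months is within the cap, no reduction.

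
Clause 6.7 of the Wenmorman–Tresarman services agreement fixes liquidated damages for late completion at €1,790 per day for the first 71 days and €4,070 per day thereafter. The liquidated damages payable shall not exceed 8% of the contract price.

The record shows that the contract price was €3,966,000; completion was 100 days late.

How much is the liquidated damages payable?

First 71 days: 71 × €1,790 = €127,090
Remaining days: (100 − 71) × €4,070 = €118,030
Accrued per-day damages: €127,090 + €118,030 = €245,120
Cap: 8% of €3,966,000 = €317,280
Cap at €317,280: €245,120 is within the cap, no reduction.

Liquidated damages: €245,120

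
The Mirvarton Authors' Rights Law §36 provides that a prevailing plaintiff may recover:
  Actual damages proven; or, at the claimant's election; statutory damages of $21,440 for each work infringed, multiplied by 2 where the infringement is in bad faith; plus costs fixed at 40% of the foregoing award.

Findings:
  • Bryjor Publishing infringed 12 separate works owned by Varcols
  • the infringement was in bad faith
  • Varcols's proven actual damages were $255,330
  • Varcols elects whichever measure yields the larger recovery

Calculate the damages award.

$720,384

Statutory damages: 12 × $21,440 = $257,280
Doubled: 2 × $257,280 = $514,560
Greater of actual damages ($255,330) or enhanced statutory damages ($514,560): $514,560
Costs: 40% of $514,560 = $205,824
Award plus costs: $514,560 + $205,824 = $720,384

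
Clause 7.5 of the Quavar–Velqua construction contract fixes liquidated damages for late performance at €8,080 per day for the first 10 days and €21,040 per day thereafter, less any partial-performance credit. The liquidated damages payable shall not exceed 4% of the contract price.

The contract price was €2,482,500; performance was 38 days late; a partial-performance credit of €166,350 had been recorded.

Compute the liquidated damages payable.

€99,300

First 10 days: 10 × €8,080 = €80,800
Remaining days: (38 − 10) × €21,040 = €589,120
Accrued per-day damages: €80,800 + €589,120 = €669,920
Less partial-performance credit: €669,920 − €166,350 = €503,570
Cap: 4% of €2,482,500 = €99,300
Cap at €99,300: €503,570 exceeds the cap → €99,300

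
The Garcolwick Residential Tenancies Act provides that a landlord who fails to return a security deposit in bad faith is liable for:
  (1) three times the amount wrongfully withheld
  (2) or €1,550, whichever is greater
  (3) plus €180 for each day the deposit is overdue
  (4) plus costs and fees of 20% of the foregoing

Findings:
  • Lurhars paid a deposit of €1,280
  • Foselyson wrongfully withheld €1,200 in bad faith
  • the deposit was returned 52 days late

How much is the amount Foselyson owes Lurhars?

Trebled: 3 × €1,200 = €3,600
Minimum €1,550: €3,600 meets the minimum, no increase.
Late-return penalty: 52 × €180 = €9,360
Damages plus late penalty: €3,600 + €9,360 = €12,960
Costs and fees: 20% of €12,960 = €2,592
Total recovery: €12,960 + €2,592 = €15,552

€15,552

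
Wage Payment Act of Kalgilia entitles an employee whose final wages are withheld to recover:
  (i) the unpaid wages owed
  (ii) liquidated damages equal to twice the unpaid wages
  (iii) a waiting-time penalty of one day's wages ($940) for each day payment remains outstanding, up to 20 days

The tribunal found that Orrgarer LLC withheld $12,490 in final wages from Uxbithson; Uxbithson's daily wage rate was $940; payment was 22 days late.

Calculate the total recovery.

Doubled: 2 × $12,490 = $24,980
Penalty days: min(22, 20) = 20
Waiting-time penalty: 20 × $940 = $18,800
Total award: $12,490 + $24,980 + $18,800 = $56,270

$56,270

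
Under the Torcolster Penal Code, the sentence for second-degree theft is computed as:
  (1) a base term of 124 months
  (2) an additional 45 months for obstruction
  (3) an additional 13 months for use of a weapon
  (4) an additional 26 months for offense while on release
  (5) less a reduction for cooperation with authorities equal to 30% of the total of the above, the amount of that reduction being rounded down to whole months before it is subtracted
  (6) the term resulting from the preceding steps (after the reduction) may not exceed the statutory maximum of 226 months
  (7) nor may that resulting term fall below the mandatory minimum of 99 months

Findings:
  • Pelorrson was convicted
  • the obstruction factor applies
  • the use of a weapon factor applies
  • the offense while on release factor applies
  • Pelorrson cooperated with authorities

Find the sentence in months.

146 months

Obstruction enhancement: +45 months
Use of a weapon enhancement: +13 months
Offense while on release enhancement: +26 months
Adjusted term: 124 months + 45 months + 13 months + 26 months = 208 months
Cooperation with authorities reduction: 30% of 208 months = 62 months (rounded down)
After reduction: 208 − 62 = 146 months
Cap at 226 months: 146 months is within the cap, no reduction.
Minimum 99 months: 146 months meets the minimum, no increase.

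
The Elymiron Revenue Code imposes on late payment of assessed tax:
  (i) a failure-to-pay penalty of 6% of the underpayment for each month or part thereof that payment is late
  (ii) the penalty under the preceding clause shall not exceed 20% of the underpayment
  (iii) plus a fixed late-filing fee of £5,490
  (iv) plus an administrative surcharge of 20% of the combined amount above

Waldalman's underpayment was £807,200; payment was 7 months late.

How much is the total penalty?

Accrued rate: 6% × 7 = 42%, capped at 20% → 20%
Failure-to-pay penalty: 20% of £807,200 = £161,440
Penalty before surcharge: £161,440 + £5,490 = £166,930
Administrative surcharge: 20% of £166,930 = £33,386
Total penalty: £166,930 + £33,386 = £200,316

£200,316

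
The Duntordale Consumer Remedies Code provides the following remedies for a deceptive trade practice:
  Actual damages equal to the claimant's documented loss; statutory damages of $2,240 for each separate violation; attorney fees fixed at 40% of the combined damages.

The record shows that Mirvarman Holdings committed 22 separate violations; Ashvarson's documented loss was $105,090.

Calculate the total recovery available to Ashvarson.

Statutory damages: 22 × $2,240 = $49,280
Combined damages: $105,090 + $49,280 = $154,370
Attorney fees: 40% of $154,370 = $61,748
Total recovery: $154,370 + $61,748 = $216,118

$216,118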